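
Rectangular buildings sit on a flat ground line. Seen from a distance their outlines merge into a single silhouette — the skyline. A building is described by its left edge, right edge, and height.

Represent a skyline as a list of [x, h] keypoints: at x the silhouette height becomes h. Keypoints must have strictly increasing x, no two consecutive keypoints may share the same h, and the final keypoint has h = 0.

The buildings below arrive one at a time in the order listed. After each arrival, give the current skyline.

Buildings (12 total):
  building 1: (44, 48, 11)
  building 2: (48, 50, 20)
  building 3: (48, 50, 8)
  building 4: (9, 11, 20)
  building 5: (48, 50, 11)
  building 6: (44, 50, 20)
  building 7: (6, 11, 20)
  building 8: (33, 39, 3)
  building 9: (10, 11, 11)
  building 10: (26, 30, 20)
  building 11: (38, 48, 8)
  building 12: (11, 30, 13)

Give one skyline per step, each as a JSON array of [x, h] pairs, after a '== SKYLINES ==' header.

== SKYLINES ==
[[44,11],[48,0]]
[[44,11],[48,20],[50,0]]
[[44,11],[48,20],[50,0]]
[[9,20],[11,0],[44,11],[48,20],[50,0]]
[[9,20],[11,0],[44,11],[48,20],[50,0]]
[[9,20],[11,0],[44,20],[50,0]]
[[6,20],[11,0],[44,20],[50,0]]
[[6,20],[11,0],[33,3],[39,0],[44,20],[50,0]]
[[6,20],[11,0],[33,3],[39,0],[44,20],[50,0]]
[[6,20],[11,0],[26,20],[30,0],[33,3],[39,0],[44,20],[50,0]]
[[6,20],[11,0],[26,20],[30,0],[33,3],[38,8],[44,20],[50,0]]
[[6,20],[11,13],[26,20],[30,0],[33,3],[38,8],[44,20],[50,0]]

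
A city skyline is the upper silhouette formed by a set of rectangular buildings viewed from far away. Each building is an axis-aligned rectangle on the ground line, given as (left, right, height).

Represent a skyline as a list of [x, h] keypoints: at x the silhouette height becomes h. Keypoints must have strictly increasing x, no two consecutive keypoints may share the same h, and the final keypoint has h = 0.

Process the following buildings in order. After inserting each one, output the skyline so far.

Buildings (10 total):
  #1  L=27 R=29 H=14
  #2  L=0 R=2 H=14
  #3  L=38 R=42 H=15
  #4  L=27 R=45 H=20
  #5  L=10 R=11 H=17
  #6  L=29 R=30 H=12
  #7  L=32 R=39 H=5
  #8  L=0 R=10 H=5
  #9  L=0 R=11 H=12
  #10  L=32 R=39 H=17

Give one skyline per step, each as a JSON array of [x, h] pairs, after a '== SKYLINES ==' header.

== SKYLINES ==
[[27,14],[29,0]]
[[0,14],[2,0],[27,14],[29,0]]
[[0,14],[2,0],[27,14],[29,0],[38,15],[42,0]]
[[0,14],[2,0],[27,20],[45,0]]
[[0,14],[2,0],[10,17],[11,0],[27,20],[45,0]]
[[0,14],[2,0],[10,17],[11,0],[27,20],[45,0]]
[[0,14],[2,0],[10,17],[11,0],[27,20],[45,0]]
[[0,14],[2,5],[10,17],[11,0],[27,20],[45,0]]
[[0,14],[2,12],[10,17],[11,0],[27,20],[45,0]]
[[0,14],[2,12],[10,17],[11,0],[27,20],[45,0]]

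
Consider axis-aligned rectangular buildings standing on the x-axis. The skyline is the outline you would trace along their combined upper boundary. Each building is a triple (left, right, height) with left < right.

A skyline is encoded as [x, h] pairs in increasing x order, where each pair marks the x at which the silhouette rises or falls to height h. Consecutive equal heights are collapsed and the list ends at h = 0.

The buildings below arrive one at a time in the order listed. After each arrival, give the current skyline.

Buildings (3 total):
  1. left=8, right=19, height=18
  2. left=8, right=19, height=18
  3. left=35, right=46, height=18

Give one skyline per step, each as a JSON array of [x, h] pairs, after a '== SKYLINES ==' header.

== SKYLINES ==
[[8,18],[19,0]]
[[8,18],[19,0]]
[[8,18],[19,0],[35,18],[46,0]]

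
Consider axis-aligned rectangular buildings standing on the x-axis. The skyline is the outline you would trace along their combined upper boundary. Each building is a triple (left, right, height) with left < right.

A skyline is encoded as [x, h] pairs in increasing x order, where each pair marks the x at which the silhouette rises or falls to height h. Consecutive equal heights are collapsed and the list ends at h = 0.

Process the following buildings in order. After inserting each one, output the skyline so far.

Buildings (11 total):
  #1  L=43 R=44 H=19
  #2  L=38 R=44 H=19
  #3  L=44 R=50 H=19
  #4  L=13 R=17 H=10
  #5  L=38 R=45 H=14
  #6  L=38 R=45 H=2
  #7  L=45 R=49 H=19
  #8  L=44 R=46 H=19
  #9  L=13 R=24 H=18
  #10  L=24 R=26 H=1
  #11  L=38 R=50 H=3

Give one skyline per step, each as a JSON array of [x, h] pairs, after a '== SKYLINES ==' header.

== SKYLINES ==
[[43,19],[44,0]]
[[38,19],[44,0]]
[[38,19],[50,0]]
[[13,10],[17,0],[38,19],[50,0]]
[[13,10],[17,0],[38,19],[50,0]]
[[13,10],[17,0],[38,19],[50,0]]
[[13,10],[17,0],[38,19],[50,0]]
[[13,10],[17,0],[38,19],[50,0]]
[[13,18],[24,0],[38,19],[50,0]]
[[13,18],[24,1],[26,0],[38,19],[50,0]]
[[13,18],[24,1],[26,0],[38,19],[50,0]]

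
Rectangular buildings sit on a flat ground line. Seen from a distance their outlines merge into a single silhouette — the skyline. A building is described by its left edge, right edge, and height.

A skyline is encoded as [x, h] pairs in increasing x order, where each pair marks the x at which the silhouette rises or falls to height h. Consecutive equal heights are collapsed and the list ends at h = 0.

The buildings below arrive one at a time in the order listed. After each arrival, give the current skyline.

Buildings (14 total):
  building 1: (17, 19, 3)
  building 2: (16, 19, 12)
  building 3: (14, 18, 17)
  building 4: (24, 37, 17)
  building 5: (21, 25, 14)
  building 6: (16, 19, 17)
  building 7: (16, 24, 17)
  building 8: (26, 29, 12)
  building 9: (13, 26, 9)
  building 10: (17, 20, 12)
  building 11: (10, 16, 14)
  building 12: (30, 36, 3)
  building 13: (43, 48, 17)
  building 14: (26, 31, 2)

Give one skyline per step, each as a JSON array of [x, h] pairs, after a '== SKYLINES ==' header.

== SKYLINES ==
[[17,3],[19,0]]
[[16,12],[19,0]]
[[14,17],[18,12],[19,0]]
[[14,17],[18,12],[19,0],[24,17],[37,0]]
[[14,17],[18,12],[19,0],[21,14],[24,17],[37,0]]
[[14,17],[19,0],[21,14],[24,17],[37,0]]
[[14,17],[37,0]]
[[14,17],[37,0]]
[[13,9],[14,17],[37,0]]
[[13,9],[14,17],[37,0]]
[[10,14],[14,17],[37,0]]
[[10,14],[14,17],[37,0]]
[[10,14],[14,17],[37,0],[43,17],[48,0]]
[[10,14],[14,17],[37,0],[43,17],[48,0]]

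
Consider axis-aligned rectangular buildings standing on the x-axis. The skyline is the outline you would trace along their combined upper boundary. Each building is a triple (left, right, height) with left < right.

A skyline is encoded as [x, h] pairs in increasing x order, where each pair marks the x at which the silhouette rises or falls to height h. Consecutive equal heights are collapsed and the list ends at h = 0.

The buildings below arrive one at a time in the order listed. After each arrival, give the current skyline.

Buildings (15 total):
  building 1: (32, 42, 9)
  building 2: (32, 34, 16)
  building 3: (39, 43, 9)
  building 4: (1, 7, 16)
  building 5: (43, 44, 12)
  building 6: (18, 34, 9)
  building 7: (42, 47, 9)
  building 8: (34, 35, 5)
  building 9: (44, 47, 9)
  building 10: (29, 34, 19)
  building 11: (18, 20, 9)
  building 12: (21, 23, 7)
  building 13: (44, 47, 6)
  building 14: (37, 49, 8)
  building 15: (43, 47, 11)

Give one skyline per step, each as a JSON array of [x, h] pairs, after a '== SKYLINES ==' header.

== SKYLINES ==
[[32,9],[42,0]]
[[32,16],[34,9],[42,0]]
[[32,16],[34,9],[43,0]]
[[1,16],[7,0],[32,16],[34,9],[43,0]]
[[1,16],[7,0],[32,16],[34,9],[43,12],[44,0]]
[[1,16],[7,0],[18,9],[32,16],[34,9],[43,12],[44,0]]
[[1,16],[7,0],[18,9],[32,16],[34,9],[43,12],[44,9],[47,0]]
[[1,16],[7,0],[18,9],[32,16],[34,9],[43,12],[44,9],[47,0]]
[[1,16],[7,0],[18,9],[32,16],[34,9],[43,12],[44,9],[47,0]]
[[1,16],[7,0],[18,9],[29,19],[34,9],[43,12],[44,9],[47,0]]
[[1,16],[7,0],[18,9],[29,19],[34,9],[43,12],[44,9],[47,0]]
[[1,16],[7,0],[18,9],[29,19],[34,9],[43,12],[44,9],[47,0]]
[[1,16],[7,0],[18,9],[29,19],[34,9],[43,12],[44,9],[47,0]]
[[1,16],[7,0],[18,9],[29,19],[34,9],[43,12],[44,9],[47,8],[49,0]]
[[1,16],[7,0],[18,9],[29,19],[34,9],[43,12],[44,11],[47,8],[49,0]]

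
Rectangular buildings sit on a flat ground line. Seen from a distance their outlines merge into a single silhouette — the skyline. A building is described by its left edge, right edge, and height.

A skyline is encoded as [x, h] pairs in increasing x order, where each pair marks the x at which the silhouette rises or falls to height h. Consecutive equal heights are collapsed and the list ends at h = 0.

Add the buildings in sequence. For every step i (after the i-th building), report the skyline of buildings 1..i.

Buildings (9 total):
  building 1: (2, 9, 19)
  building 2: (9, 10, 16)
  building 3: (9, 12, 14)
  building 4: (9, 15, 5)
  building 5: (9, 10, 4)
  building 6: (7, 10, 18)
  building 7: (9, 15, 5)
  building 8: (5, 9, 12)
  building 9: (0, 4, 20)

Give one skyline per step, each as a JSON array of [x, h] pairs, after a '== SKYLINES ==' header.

== SKYLINES ==
[[2,19],[9,0]]
[[2,19],[9,16],[10,0]]
[[2,19],[9,16],[10,14],[12,0]]
[[2,19],[9,16],[10,14],[12,5],[15,0]]
[[2,19],[9,16],[10,14],[12,5],[15,0]]
[[2,19],[9,18],[10,14],[12,5],[15,0]]
[[2,19],[9,18],[10,14],[12,5],[15,0]]
[[2,19],[9,18],[10,14],[12,5],[15,0]]
[[0,20],[4,19],[9,18],[10,14],[12,5],[15,0]]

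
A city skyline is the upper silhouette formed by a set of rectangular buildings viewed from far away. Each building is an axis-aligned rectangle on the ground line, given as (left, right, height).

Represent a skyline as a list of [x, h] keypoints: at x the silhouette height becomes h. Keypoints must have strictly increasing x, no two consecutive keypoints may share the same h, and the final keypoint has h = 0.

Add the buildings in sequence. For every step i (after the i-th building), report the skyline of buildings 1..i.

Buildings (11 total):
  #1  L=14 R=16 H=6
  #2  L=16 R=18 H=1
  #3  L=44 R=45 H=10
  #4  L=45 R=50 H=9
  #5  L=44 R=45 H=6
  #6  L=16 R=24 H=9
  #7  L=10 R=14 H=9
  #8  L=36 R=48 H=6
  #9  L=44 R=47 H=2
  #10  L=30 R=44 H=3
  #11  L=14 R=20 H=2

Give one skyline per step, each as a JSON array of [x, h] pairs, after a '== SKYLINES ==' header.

== SKYLINES ==
[[14,6],[16,0]]
[[14,6],[16,1],[18,0]]
[[14,6],[16,1],[18,0],[44,10],[45,0]]
[[14,6],[16,1],[18,0],[44,10],[45,9],[50,0]]
[[14,6],[16,1],[18,0],[44,10],[45,9],[50,0]]
[[14,6],[16,9],[24,0],[44,10],[45,9],[50,0]]
[[10,9],[14,6],[16,9],[24,0],[44,10],[45,9],[50,0]]
[[10,9],[14,6],[16,9],[24,0],[36,6],[44,10],[45,9],[50,0]]
[[10,9],[14,6],[16,9],[24,0],[36,6],[44,10],[45,9],[50,0]]
[[10,9],[14,6],[16,9],[24,0],[30,3],[36,6],[44,10],[45,9],[50,0]]
[[10,9],[14,6],[16,9],[24,0],[30,3],[36,6],[44,10],[45,9],[50,0]]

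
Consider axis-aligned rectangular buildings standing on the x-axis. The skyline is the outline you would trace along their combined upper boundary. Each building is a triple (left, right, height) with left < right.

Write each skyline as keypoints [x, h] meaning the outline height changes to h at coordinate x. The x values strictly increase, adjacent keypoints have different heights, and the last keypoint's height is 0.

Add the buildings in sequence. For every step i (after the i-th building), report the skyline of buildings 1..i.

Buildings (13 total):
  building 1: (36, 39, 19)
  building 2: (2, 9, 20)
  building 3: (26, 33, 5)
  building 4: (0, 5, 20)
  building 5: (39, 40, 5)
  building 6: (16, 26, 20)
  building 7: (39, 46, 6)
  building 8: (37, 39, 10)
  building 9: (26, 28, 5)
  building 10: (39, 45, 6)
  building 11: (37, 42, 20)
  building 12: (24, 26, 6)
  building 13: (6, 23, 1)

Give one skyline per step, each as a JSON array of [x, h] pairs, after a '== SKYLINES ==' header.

== SKYLINES ==
[[36,19],[39,0]]
[[2,20],[9,0],[36,19],[39,0]]
[[2,20],[9,0],[26,5],[33,0],[36,19],[39,0]]
[[0,20],[9,0],[26,5],[33,0],[36,19],[39,0]]
[[0,20],[9,0],[26,5],[33,0],[36,19],[39,5],[40,0]]
[[0,20],[9,0],[16,20],[26,5],[33,0],[36,19],[39,5],[40,0]]
[[0,20],[9,0],[16,20],[26,5],[33,0],[36,19],[39,6],[46,0]]
[[0,20],[9,0],[16,20],[26,5],[33,0],[36,19],[39,6],[46,0]]
[[0,20],[9,0],[16,20],[26,5],[33,0],[36,19],[39,6],[46,0]]
[[0,20],[9,0],[16,20],[26,5],[33,0],[36,19],[39,6],[46,0]]
[[0,20],[9,0],[16,20],[26,5],[33,0],[36,19],[37,20],[42,6],[46,0]]
[[0,20],[9,0],[16,20],[26,5],[33,0],[36,19],[37,20],[42,6],[46,0]]
[[0,20],[9,1],[16,20],[26,5],[33,0],[36,19],[37,20],[42,6],[46,0]]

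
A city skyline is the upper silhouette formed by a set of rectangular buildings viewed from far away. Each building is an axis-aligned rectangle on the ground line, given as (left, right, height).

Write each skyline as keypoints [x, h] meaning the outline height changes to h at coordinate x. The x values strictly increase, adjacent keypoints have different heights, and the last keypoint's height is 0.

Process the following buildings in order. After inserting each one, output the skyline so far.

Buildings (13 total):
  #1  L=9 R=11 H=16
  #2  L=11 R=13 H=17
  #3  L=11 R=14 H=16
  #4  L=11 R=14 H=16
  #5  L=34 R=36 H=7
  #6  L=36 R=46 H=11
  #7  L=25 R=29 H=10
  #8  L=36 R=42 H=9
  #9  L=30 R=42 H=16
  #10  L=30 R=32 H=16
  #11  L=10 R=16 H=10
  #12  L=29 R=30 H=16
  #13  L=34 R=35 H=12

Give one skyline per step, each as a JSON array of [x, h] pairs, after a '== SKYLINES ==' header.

== SKYLINES ==
[[9,16],[11,0]]
[[9,16],[11,17],[13,0]]
[[9,16],[11,17],[13,16],[14,0]]
[[9,16],[11,17],[13,16],[14,0]]
[[9,16],[11,17],[13,16],[14,0],[34,7],[36,0]]
[[9,16],[11,17],[13,16],[14,0],[34,7],[36,11],[46,0]]
[[9,16],[11,17],[13,16],[14,0],[25,10],[29,0],[34,7],[36,11],[46,0]]
[[9,16],[11,17],[13,16],[14,0],[25,10],[29,0],[34,7],[36,11],[46,0]]
[[9,16],[11,17],[13,16],[14,0],[25,10],[29,0],[30,16],[42,11],[46,0]]
[[9,16],[11,17],[13,16],[14,0],[25,10],[29,0],[30,16],[42,11],[46,0]]
[[9,16],[11,17],[13,16],[14,10],[16,0],[25,10],[29,0],[30,16],[42,11],[46,0]]
[[9,16],[11,17],[13,16],[14,10],[16,0],[25,10],[29,16],[42,11],[46,0]]
[[9,16],[11,17],[13,16],[14,10],[16,0],[25,10],[29,16],[42,11],[46,0]]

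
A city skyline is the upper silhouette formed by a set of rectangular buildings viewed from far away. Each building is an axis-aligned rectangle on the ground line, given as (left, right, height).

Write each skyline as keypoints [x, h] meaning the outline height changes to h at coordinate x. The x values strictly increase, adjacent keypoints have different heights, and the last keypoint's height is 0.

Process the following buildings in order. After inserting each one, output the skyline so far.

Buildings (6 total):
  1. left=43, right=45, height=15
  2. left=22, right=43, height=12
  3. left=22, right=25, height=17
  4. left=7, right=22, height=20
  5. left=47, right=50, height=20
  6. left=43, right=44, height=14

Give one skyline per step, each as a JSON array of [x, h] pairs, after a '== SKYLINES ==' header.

== SKYLINES ==
[[43,15],[45,0]]
[[22,12],[43,15],[45,0]]
[[22,17],[25,12],[43,15],[45,0]]
[[7,20],[22,17],[25,12],[43,15],[45,0]]
[[7,20],[22,17],[25,12],[43,15],[45,0],[47,20],[50,0]]
[[7,20],[22,17],[25,12],[43,15],[45,0],[47,20],[50,0]]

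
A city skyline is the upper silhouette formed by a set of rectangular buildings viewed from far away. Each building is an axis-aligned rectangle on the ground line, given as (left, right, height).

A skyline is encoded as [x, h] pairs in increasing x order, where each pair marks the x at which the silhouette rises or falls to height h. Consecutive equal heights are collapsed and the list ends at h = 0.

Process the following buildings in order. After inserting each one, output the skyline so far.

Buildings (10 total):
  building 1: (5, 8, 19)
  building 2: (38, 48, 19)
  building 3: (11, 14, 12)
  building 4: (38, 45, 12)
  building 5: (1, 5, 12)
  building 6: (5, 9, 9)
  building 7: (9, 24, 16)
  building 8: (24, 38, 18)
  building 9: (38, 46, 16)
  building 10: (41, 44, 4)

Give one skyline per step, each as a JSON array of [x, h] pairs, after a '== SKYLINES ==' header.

== SKYLINES ==
[[5,19],[8,0]]
[[5,19],[8,0],[38,19],[48,0]]
[[5,19],[8,0],[11,12],[14,0],[38,19],[48,0]]
[[5,19],[8,0],[11,12],[14,0],[38,19],[48,0]]
[[1,12],[5,19],[8,0],[11,12],[14,0],[38,19],[48,0]]
[[1,12],[5,19],[8,9],[9,0],[11,12],[14,0],[38,19],[48,0]]
[[1,12],[5,19],[8,9],[9,16],[24,0],[38,19],[48,0]]
[[1,12],[5,19],[8,9],[9,16],[24,18],[38,19],[48,0]]
[[1,12],[5,19],[8,9],[9,16],[24,18],[38,19],[48,0]]
[[1,12],[5,19],[8,9],[9,16],[24,18],[38,19],[48,0]]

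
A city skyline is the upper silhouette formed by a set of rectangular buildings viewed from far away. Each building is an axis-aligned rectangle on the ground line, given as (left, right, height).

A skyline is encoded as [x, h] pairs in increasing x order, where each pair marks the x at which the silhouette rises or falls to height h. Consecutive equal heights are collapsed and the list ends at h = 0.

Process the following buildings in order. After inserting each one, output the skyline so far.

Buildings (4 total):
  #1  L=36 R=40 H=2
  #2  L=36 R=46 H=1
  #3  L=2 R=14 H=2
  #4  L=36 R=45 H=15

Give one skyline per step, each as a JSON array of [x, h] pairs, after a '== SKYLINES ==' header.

== SKYLINES ==
[[36,2],[40,0]]
[[36,2],[40,1],[46,0]]
[[2,2],[14,0],[36,2],[40,1],[46,0]]
[[2,2],[14,0],[36,15],[45,1],[46,0]]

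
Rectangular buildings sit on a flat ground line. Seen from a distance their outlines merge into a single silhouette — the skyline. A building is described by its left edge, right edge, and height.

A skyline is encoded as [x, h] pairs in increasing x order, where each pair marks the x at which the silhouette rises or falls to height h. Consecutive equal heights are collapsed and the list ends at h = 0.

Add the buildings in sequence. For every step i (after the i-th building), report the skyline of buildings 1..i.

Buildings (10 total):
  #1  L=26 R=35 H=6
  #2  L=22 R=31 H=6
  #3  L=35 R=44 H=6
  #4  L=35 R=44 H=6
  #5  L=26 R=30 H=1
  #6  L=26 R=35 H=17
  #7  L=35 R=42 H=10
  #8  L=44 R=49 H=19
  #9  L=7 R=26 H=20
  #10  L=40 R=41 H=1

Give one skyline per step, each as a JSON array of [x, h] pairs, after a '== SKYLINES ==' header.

== SKYLINES ==
[[26,6],[35,0]]
[[22,6],[35,0]]
[[22,6],[44,0]]
[[22,6],[44,0]]
[[22,6],[44,0]]
[[22,6],[26,17],[35,6],[44,0]]
[[22,6],[26,17],[35,10],[42,6],[44,0]]
[[22,6],[26,17],[35,10],[42,6],[44,19],[49,0]]
[[7,20],[26,17],[35,10],[42,6],[44,19],[49,0]]
[[7,20],[26,17],[35,10],[42,6],[44,19],[49,0]]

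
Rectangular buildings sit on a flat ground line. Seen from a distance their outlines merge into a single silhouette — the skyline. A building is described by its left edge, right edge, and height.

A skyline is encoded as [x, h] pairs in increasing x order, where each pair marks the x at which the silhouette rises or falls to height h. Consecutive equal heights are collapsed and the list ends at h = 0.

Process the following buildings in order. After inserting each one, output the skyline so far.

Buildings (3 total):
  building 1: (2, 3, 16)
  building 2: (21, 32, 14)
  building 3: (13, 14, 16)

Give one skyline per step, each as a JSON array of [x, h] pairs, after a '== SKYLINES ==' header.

== SKYLINES ==
[[2,16],[3,0]]
[[2,16],[3,0],[21,14],[32,0]]
[[2,16],[3,0],[13,16],[14,0],[21,14],[32,0]]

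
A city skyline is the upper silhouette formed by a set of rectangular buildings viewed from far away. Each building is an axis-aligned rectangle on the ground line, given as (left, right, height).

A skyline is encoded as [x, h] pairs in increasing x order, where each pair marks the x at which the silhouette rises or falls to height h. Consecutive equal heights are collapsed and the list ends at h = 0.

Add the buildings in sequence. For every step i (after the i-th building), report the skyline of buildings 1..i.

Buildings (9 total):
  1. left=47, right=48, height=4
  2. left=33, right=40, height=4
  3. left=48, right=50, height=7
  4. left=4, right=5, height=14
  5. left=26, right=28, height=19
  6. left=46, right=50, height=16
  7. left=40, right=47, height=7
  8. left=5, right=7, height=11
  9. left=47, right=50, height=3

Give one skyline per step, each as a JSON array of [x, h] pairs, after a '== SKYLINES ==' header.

== SKYLINES ==
[[47,4],[48,0]]
[[33,4],[40,0],[47,4],[48,0]]
[[33,4],[40,0],[47,4],[48,7],[50,0]]
[[4,14],[5,0],[33,4],[40,0],[47,4],[48,7],[50,0]]
[[4,14],[5,0],[26,19],[28,0],[33,4],[40,0],[47,4],[48,7],[50,0]]
[[4,14],[5,0],[26,19],[28,0],[33,4],[40,0],[46,16],[50,0]]
[[4,14],[5,0],[26,19],[28,0],[33,4],[40,7],[46,16],[50,0]]
[[4,14],[5,11],[7,0],[26,19],[28,0],[33,4],[40,7],[46,16],[50,0]]
[[4,14],[5,11],[7,0],[26,19],[28,0],[33,4],[40,7],[46,16],[50,0]]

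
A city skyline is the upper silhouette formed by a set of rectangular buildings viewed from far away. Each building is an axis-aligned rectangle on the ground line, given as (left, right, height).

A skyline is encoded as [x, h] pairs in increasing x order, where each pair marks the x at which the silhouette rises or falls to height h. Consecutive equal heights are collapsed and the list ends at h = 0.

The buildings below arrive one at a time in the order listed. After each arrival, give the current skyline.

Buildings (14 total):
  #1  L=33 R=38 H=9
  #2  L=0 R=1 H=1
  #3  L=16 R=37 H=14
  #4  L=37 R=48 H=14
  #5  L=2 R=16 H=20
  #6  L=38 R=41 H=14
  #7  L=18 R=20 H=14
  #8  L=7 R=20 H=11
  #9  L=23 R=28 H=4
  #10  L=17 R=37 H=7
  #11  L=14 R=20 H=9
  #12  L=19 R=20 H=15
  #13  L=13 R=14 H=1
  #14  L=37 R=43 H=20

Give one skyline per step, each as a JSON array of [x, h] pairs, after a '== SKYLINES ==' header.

== SKYLINES ==
[[33,9],[38,0]]
[[0,1],[1,0],[33,9],[38,0]]
[[0,1],[1,0],[16,14],[37,9],[38,0]]
[[0,1],[1,0],[16,14],[48,0]]
[[0,1],[1,0],[2,20],[16,14],[48,0]]
[[0,1],[1,0],[2,20],[16,14],[48,0]]
[[0,1],[1,0],[2,20],[16,14],[48,0]]
[[0,1],[1,0],[2,20],[16,14],[48,0]]
[[0,1],[1,0],[2,20],[16,14],[48,0]]
[[0,1],[1,0],[2,20],[16,14],[48,0]]
[[0,1],[1,0],[2,20],[16,14],[48,0]]
[[0,1],[1,0],[2,20],[16,14],[19,15],[20,14],[48,0]]
[[0,1],[1,0],[2,20],[16,14],[19,15],[20,14],[48,0]]
[[0,1],[1,0],[2,20],[16,14],[19,15],[20,14],[37,20],[43,14],[48,0]]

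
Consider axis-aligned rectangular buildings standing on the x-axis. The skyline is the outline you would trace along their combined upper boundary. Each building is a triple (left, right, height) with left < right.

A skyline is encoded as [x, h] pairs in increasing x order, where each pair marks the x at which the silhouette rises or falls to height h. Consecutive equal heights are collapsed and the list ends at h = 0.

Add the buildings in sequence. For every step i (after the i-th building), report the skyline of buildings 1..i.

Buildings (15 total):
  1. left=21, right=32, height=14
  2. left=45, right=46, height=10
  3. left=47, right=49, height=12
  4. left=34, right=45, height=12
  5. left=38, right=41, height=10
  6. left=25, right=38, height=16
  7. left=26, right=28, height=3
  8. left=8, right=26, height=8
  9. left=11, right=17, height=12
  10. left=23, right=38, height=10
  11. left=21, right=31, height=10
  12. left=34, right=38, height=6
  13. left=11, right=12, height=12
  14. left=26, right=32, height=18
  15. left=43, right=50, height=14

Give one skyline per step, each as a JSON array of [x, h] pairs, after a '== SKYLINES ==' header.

== SKYLINES ==
[[21,14],[32,0]]
[[21,14],[32,0],[45,10],[46,0]]
[[21,14],[32,0],[45,10],[46,0],[47,12],[49,0]]
[[21,14],[32,0],[34,12],[45,10],[46,0],[47,12],[49,0]]
[[21,14],[32,0],[34,12],[45,10],[46,0],[47,12],[49,0]]
[[21,14],[25,16],[38,12],[45,10],[46,0],[47,12],[49,0]]
[[21,14],[25,16],[38,12],[45,10],[46,0],[47,12],[49,0]]
[[8,8],[21,14],[25,16],[38,12],[45,10],[46,0],[47,12],[49,0]]
[[8,8],[11,12],[17,8],[21,14],[25,16],[38,12],[45,10],[46,0],[47,12],[49,0]]
[[8,8],[11,12],[17,8],[21,14],[25,16],[38,12],[45,10],[46,0],[47,12],[49,0]]
[[8,8],[11,12],[17,8],[21,14],[25,16],[38,12],[45,10],[46,0],[47,12],[49,0]]
[[8,8],[11,12],[17,8],[21,14],[25,16],[38,12],[45,10],[46,0],[47,12],[49,0]]
[[8,8],[11,12],[17,8],[21,14],[25,16],[38,12],[45,10],[46,0],[47,12],[49,0]]
[[8,8],[11,12],[17,8],[21,14],[25,16],[26,18],[32,16],[38,12],[45,10],[46,0],[47,12],[49,0]]
[[8,8],[11,12],[17,8],[21,14],[25,16],[26,18],[32,16],[38,12],[43,14],[50,0]]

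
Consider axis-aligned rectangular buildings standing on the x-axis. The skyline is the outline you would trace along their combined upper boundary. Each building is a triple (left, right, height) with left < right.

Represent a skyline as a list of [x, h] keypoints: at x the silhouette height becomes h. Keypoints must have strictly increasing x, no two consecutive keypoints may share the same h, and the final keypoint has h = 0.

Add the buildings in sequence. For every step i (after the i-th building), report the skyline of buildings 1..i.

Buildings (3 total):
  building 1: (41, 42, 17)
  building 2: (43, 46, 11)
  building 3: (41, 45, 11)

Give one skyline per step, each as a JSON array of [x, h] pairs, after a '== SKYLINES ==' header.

== SKYLINES ==
[[41,17],[42,0]]
[[41,17],[42,0],[43,11],[46,0]]
[[41,17],[42,11],[46,0]]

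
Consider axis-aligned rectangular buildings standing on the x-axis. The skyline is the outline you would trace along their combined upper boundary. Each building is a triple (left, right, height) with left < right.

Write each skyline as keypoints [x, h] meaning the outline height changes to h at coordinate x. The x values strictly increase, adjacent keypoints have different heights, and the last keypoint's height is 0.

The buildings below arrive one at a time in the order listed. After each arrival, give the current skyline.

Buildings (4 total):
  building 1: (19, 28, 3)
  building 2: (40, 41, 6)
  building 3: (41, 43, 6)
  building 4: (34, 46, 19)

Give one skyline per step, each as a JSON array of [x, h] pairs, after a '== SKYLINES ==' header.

== SKYLINES ==
[[19,3],[28,0]]
[[19,3],[28,0],[40,6],[41,0]]
[[19,3],[28,0],[40,6],[43,0]]
[[19,3],[28,0],[34,19],[46,0]]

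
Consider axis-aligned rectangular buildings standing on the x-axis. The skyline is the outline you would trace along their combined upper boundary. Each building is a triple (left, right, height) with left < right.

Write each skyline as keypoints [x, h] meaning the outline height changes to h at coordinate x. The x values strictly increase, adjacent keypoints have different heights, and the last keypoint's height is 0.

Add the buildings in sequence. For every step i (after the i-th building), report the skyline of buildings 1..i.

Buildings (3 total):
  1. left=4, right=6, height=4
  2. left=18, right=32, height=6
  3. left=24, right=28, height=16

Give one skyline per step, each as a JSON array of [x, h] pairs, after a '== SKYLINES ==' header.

== SKYLINES ==
[[4,4],[6,0]]
[[4,4],[6,0],[18,6],[32,0]]
[[4,4],[6,0],[18,6],[24,16],[28,6],[32,0]]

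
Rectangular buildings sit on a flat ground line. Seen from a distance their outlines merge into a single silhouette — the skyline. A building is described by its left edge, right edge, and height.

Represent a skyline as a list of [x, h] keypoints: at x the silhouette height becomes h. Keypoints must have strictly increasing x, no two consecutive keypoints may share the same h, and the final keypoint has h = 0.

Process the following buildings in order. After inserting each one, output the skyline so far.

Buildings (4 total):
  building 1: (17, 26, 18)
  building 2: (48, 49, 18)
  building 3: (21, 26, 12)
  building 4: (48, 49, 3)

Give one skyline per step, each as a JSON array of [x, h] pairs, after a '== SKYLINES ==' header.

== SKYLINES ==
[[17,18],[26,0]]
[[17,18],[26,0],[48,18],[49,0]]
[[17,18],[26,0],[48,18],[49,0]]
[[17,18],[26,0],[48,18],[49,0]]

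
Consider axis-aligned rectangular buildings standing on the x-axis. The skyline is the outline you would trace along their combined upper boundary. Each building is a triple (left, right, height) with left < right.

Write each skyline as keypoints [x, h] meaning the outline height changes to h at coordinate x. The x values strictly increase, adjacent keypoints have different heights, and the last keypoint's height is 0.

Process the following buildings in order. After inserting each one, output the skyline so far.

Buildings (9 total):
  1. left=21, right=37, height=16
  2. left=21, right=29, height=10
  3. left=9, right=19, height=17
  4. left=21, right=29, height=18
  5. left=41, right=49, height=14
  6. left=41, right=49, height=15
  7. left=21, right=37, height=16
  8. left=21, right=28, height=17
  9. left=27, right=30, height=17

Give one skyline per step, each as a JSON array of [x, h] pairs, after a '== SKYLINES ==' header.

== SKYLINES ==
[[21,16],[37,0]]
[[21,16],[37,0]]
[[9,17],[19,0],[21,16],[37,0]]
[[9,17],[19,0],[21,18],[29,16],[37,0]]
[[9,17],[19,0],[21,18],[29,16],[37,0],[41,14],[49,0]]
[[9,17],[19,0],[21,18],[29,16],[37,0],[41,15],[49,0]]
[[9,17],[19,0],[21,18],[29,16],[37,0],[41,15],[49,0]]
[[9,17],[19,0],[21,18],[29,16],[37,0],[41,15],[49,0]]
[[9,17],[19,0],[21,18],[29,17],[30,16],[37,0],[41,15],[49,0]]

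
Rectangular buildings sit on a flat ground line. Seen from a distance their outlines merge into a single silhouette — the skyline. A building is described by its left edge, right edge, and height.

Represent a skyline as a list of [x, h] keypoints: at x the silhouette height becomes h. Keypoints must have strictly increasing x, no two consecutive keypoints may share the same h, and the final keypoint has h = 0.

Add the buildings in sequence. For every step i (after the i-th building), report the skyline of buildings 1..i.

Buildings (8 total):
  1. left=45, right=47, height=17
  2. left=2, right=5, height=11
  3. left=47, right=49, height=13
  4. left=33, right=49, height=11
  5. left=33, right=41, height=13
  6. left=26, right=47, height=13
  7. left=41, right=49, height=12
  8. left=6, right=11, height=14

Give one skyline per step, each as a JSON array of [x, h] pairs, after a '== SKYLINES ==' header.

== SKYLINES ==
[[45,17],[47,0]]
[[2,11],[5,0],[45,17],[47,0]]
[[2,11],[5,0],[45,17],[47,13],[49,0]]
[[2,11],[5,0],[33,11],[45,17],[47,13],[49,0]]
[[2,11],[5,0],[33,13],[41,11],[45,17],[47,13],[49,0]]
[[2,11],[5,0],[26,13],[45,17],[47,13],[49,0]]
[[2,11],[5,0],[26,13],[45,17],[47,13],[49,0]]
[[2,11],[5,0],[6,14],[11,0],[26,13],[45,17],[47,13],[49,0]]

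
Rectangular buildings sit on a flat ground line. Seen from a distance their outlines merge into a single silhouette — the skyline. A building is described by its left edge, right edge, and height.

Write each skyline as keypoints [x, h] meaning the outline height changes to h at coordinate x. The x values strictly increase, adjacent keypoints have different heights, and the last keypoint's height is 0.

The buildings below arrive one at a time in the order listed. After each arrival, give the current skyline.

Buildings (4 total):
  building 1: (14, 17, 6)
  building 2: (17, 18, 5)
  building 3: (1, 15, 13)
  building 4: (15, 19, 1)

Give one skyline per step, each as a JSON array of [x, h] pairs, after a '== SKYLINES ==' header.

== SKYLINES ==
[[14,6],[17,0]]
[[14,6],[17,5],[18,0]]
[[1,13],[15,6],[17,5],[18,0]]
[[1,13],[15,6],[17,5],[18,1],[19,0]]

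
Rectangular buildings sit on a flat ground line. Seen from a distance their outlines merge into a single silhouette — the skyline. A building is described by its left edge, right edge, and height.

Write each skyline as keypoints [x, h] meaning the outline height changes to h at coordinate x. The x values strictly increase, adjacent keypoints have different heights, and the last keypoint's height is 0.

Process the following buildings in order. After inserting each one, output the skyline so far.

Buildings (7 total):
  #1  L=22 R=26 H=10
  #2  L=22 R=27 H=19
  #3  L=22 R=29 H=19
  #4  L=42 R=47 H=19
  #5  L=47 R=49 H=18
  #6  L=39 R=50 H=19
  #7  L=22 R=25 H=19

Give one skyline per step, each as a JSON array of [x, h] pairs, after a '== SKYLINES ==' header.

== SKYLINES ==
[[22,10],[26,0]]
[[22,19],[27,0]]
[[22,19],[29,0]]
[[22,19],[29,0],[42,19],[47,0]]
[[22,19],[29,0],[42,19],[47,18],[49,0]]
[[22,19],[29,0],[39,19],[50,0]]
[[22,19],[29,0],[39,19],[50,0]]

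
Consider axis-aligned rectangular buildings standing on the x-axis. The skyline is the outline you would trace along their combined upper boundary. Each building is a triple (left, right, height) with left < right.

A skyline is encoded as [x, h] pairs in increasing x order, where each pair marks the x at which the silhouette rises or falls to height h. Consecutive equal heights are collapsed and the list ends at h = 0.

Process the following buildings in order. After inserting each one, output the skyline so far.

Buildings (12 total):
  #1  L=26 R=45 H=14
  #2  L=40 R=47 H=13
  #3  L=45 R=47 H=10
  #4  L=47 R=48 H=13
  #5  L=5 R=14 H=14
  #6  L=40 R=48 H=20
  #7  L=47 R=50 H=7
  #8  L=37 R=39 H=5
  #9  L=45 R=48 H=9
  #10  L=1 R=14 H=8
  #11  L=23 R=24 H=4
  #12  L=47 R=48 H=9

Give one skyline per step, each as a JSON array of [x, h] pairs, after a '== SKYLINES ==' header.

== SKYLINES ==
[[26,14],[45,0]]
[[26,14],[45,13],[47,0]]
[[26,14],[45,13],[47,0]]
[[26,14],[45,13],[48,0]]
[[5,14],[14,0],[26,14],[45,13],[48,0]]
[[5,14],[14,0],[26,14],[40,20],[48,0]]
[[5,14],[14,0],[26,14],[40,20],[48,7],[50,0]]
[[5,14],[14,0],[26,14],[40,20],[48,7],[50,0]]
[[5,14],[14,0],[26,14],[40,20],[48,7],[50,0]]
[[1,8],[5,14],[14,0],[26,14],[40,20],[48,7],[50,0]]
[[1,8],[5,14],[14,0],[23,4],[24,0],[26,14],[40,20],[48,7],[50,0]]
[[1,8],[5,14],[14,0],[23,4],[24,0],[26,14],[40,20],[48,7],[50,0]]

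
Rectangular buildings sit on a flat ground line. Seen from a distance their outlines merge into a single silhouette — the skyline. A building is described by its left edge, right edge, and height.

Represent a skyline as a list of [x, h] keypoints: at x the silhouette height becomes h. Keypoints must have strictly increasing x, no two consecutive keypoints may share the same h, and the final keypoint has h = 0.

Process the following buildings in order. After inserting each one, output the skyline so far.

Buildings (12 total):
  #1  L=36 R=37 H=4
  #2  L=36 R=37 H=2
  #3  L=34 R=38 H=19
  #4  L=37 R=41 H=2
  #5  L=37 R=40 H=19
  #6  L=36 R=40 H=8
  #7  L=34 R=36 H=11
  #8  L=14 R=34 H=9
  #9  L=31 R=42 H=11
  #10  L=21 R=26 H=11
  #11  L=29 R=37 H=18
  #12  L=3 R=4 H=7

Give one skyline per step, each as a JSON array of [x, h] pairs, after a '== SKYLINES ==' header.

== SKYLINES ==
[[36,4],[37,0]]
[[36,4],[37,0]]
[[34,19],[38,0]]
[[34,19],[38,2],[41,0]]
[[34,19],[40,2],[41,0]]
[[34,19],[40,2],[41,0]]
[[34,19],[40,2],[41,0]]
[[14,9],[34,19],[40,2],[41,0]]
[[14,9],[31,11],[34,19],[40,11],[42,0]]
[[14,9],[21,11],[26,9],[31,11],[34,19],[40,11],[42,0]]
[[14,9],[21,11],[26,9],[29,18],[34,19],[40,11],[42,0]]
[[3,7],[4,0],[14,9],[21,11],[26,9],[29,18],[34,19],[40,11],[42,0]]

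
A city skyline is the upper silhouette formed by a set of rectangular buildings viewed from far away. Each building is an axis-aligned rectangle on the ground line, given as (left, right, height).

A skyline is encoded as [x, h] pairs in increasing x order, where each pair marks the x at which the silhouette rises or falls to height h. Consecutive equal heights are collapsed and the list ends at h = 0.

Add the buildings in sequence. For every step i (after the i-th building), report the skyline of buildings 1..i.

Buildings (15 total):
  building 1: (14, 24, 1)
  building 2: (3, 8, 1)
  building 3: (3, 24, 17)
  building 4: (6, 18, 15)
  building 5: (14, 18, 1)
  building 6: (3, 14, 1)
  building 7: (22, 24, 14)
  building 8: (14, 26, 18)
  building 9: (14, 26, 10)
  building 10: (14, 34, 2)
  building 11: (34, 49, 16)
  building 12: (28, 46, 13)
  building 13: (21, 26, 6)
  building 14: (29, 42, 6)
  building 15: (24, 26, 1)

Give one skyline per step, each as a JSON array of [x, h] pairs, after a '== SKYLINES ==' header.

== SKYLINES ==
[[14,1],[24,0]]
[[3,1],[8,0],[14,1],[24,0]]
[[3,17],[24,0]]
[[3,17],[24,0]]
[[3,17],[24,0]]
[[3,17],[24,0]]
[[3,17],[24,0]]
[[3,17],[14,18],[26,0]]
[[3,17],[14,18],[26,0]]
[[3,17],[14,18],[26,2],[34,0]]
[[3,17],[14,18],[26,2],[34,16],[49,0]]
[[3,17],[14,18],[26,2],[28,13],[34,16],[49,0]]
[[3,17],[14,18],[26,2],[28,13],[34,16],[49,0]]
[[3,17],[14,18],[26,2],[28,13],[34,16],[49,0]]
[[3,17],[14,18],[26,2],[28,13],[34,16],[49,0]]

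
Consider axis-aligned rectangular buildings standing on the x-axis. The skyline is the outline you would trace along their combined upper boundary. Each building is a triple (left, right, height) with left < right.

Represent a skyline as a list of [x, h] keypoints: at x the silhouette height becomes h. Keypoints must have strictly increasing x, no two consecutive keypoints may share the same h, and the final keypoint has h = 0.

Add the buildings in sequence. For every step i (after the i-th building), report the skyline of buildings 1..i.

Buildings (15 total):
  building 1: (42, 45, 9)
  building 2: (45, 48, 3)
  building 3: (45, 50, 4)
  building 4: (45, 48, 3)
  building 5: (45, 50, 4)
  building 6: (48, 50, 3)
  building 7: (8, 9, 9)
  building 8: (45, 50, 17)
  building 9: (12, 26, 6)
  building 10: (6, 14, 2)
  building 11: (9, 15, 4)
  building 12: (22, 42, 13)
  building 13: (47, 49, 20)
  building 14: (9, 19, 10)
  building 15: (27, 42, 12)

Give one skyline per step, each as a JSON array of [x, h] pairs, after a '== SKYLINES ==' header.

== SKYLINES ==
[[42,9],[45,0]]
[[42,9],[45,3],[48,0]]
[[42,9],[45,4],[50,0]]
[[42,9],[45,4],[50,0]]
[[42,9],[45,4],[50,0]]
[[42,9],[45,4],[50,0]]
[[8,9],[9,0],[42,9],[45,4],[50,0]]
[[8,9],[9,0],[42,9],[45,17],[50,0]]
[[8,9],[9,0],[12,6],[26,0],[42,9],[45,17],[50,0]]
[[6,2],[8,9],[9,2],[12,6],[26,0],[42,9],[45,17],[50,0]]
[[6,2],[8,9],[9,4],[12,6],[26,0],[42,9],[45,17],[50,0]]
[[6,2],[8,9],[9,4],[12,6],[22,13],[42,9],[45,17],[50,0]]
[[6,2],[8,9],[9,4],[12,6],[22,13],[42,9],[45,17],[47,20],[49,17],[50,0]]
[[6,2],[8,9],[9,10],[19,6],[22,13],[42,9],[45,17],[47,20],[49,17],[50,0]]
[[6,2],[8,9],[9,10],[19,6],[22,13],[42,9],[45,17],[47,20],[49,17],[50,0]]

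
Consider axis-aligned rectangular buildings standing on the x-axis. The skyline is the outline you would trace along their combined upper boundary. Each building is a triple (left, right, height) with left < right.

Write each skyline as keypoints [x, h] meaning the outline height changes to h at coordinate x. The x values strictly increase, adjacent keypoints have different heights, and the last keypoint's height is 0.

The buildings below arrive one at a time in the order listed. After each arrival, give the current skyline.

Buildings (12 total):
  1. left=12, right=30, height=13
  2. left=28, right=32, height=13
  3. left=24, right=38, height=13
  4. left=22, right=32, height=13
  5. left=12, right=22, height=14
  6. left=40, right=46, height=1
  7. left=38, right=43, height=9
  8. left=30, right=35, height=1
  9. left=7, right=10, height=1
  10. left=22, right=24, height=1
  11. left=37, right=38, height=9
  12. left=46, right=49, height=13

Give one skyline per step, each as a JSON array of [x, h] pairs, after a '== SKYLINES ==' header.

== SKYLINES ==
[[12,13],[30,0]]
[[12,13],[32,0]]
[[12,13],[38,0]]
[[12,13],[38,0]]
[[12,14],[22,13],[38,0]]
[[12,14],[22,13],[38,0],[40,1],[46,0]]
[[12,14],[22,13],[38,9],[43,1],[46,0]]
[[12,14],[22,13],[38,9],[43,1],[46,0]]
[[7,1],[10,0],[12,14],[22,13],[38,9],[43,1],[46,0]]
[[7,1],[10,0],[12,14],[22,13],[38,9],[43,1],[46,0]]
[[7,1],[10,0],[12,14],[22,13],[38,9],[43,1],[46,0]]
[[7,1],[10,0],[12,14],[22,13],[38,9],[43,1],[46,13],[49,0]]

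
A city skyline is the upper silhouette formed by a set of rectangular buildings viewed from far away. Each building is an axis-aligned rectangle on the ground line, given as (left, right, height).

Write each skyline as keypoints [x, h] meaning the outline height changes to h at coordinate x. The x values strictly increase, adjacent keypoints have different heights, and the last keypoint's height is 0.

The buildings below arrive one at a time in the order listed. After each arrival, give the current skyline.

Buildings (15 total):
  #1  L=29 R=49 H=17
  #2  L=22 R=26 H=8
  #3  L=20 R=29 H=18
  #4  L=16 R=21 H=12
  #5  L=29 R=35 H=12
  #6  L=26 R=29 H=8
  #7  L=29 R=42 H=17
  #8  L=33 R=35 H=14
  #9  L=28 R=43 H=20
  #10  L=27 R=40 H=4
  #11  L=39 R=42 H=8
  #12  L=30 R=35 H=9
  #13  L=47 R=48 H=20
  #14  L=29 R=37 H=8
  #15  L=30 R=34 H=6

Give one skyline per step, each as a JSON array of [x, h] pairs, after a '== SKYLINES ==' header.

== SKYLINES ==
[[29,17],[49,0]]
[[22,8],[26,0],[29,17],[49,0]]
[[20,18],[29,17],[49,0]]
[[16,12],[20,18],[29,17],[49,0]]
[[16,12],[20,18],[29,17],[49,0]]
[[16,12],[20,18],[29,17],[49,0]]
[[16,12],[20,18],[29,17],[49,0]]
[[16,12],[20,18],[29,17],[49,0]]
[[16,12],[20,18],[28,20],[43,17],[49,0]]
[[16,12],[20,18],[28,20],[43,17],[49,0]]
[[16,12],[20,18],[28,20],[43,17],[49,0]]
[[16,12],[20,18],[28,20],[43,17],[49,0]]
[[16,12],[20,18],[28,20],[43,17],[47,20],[48,17],[49,0]]
[[16,12],[20,18],[28,20],[43,17],[47,20],[48,17],[49,0]]
[[16,12],[20,18],[28,20],[43,17],[47,20],[48,17],[49,0]]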